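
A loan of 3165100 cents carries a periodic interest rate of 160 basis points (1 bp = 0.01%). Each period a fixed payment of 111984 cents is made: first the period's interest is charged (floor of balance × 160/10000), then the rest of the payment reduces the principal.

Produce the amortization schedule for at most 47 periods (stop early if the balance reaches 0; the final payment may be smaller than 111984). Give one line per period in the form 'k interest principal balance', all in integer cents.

1. interest=⌊3165100·160/10000⌋=50641; principal=111984-50641=61343; balance=3165100-61343=3103757
2. interest=⌊3103757·160/10000⌋=49660; principal=111984-49660=62324; balance=3103757-62324=3041433
3. interest=⌊3041433·160/10000⌋=48662; principal=111984-48662=63322; balance=3041433-63322=2978111
4. interest=⌊2978111·160/10000⌋=47649; principal=111984-47649=64335; balance=2978111-64335=2913776
5. interest=⌊2913776·160/10000⌋=46620; principal=111984-46620=65364; balance=2913776-65364=2848412
6. interest=⌊2848412·160/10000⌋=45574; principal=111984-45574=66410; balance=2848412-66410=2782002
7. interest=⌊2782002·160/10000⌋=44512; principal=111984-44512=67472; balance=2782002-67472=2714530
8. interest=⌊2714530·160/10000⌋=43432; principal=111984-43432=68552; balance=2714530-68552=2645978
9. interest=⌊2645978·160/10000⌋=42335; principal=111984-42335=69649; balance=2645978-69649=2576329
10. interest=⌊2576329·160/10000⌋=41221; principal=111984-41221=70763; balance=2576329-70763=2505566
11. interest=⌊2505566·160/10000⌋=40089; principal=111984-40089=71895; balance=2505566-71895=2433671
12. interest=⌊2433671·160/10000⌋=38938; principal=111984-38938=73046; balance=2433671-73046=2360625
13. interest=⌊2360625·160/10000⌋=37770; principal=111984-37770=74214; balance=2360625-74214=2286411
14. interest=⌊2286411·160/10000⌋=36582; principal=111984-36582=75402; balance=2286411-75402=2211009
15. interest=⌊2211009·160/10000⌋=35376; principal=111984-35376=76608; balance=2211009-76608=2134401
16. interest=⌊2134401·160/10000⌋=34150; principal=111984-34150=77834; balance=2134401-77834=2056567
17. interest=⌊2056567·160/10000⌋=32905; principal=111984-32905=79079; balance=2056567-79079=1977488
18. interest=⌊1977488·160/10000⌋=31639; principal=111984-31639=80345; balance=1977488-80345=1897143
19. interest=⌊1897143·160/10000⌋=30354; principal=111984-30354=81630; balance=1897143-81630=1815513
20. interest=⌊1815513·160/10000⌋=29048; principal=111984-29048=82936; balance=1815513-82936=1732577
21. interest=⌊1732577·160/10000⌋=27721; principal=111984-27721=84263; balance=1732577-84263=1648314
22. interest=⌊1648314·160/10000⌋=26373; principal=111984-26373=85611; balance=1648314-85611=1562703
23. interest=⌊1562703·160/10000⌋=25003; principal=111984-25003=86981; balance=1562703-86981=1475722
24. interest=⌊1475722·160/10000⌋=23611; principal=111984-23611=88373; balance=1475722-88373=1387349
25. interest=⌊1387349·160/10000⌋=22197; principal=111984-22197=89787; balance=1387349-89787=1297562
26. interest=⌊1297562·160/10000⌋=20760; principal=111984-20760=91224; balance=1297562-91224=1206338
27. interest=⌊1206338·160/10000⌋=19301; principal=111984-19301=92683; balance=1206338-92683=1113655
28. interest=⌊1113655·160/10000⌋=17818; principal=111984-17818=94166; balance=1113655-94166=1019489
29. interest=⌊1019489·160/10000⌋=16311; principal=111984-16311=95673; balance=1019489-95673=923816
30. interest=⌊923816·160/10000⌋=14781; principal=111984-14781=97203; balance=923816-97203=826613
31. interest=⌊826613·160/10000⌋=13225; principal=111984-13225=98759; balance=826613-98759=727854
32. interest=⌊727854·160/10000⌋=11645; principal=111984-11645=100339; balance=727854-100339=627515
33. interest=⌊627515·160/10000⌋=10040; principal=111984-10040=101944; balance=627515-101944=525571
34. interest=⌊525571·160/10000⌋=8409; principal=111984-8409=103575; balance=525571-103575=421996
35. interest=⌊421996·160/10000⌋=6751; principal=111984-6751=105233; balance=421996-105233=316763
36. interest=⌊316763·160/10000⌋=5068; principal=111984-5068=106916; balance=316763-106916=209847
37. interest=⌊209847·160/10000⌋=3357; principal=111984-3357=108627; balance=209847-108627=101220
38. interest=⌊101220·160/10000⌋=1619; principal=min(111984-1619,101220)=101220; balance=101220-101220=0

1 50641 61343 3103757
2 49660 62324 3041433
3 48662 63322 2978111
4 47649 64335 2913776
5 46620 65364 2848412
6 45574 66410 2782002
7 44512 67472 2714530
8 43432 68552 2645978
9 42335 69649 2576329
10 41221 70763 2505566
11 40089 71895 2433671
12 38938 73046 2360625
13 37770 74214 2286411
14 36582 75402 2211009
15 35376 76608 2134401
16 34150 77834 2056567
17 32905 79079 1977488
18 31639 80345 1897143
19 30354 81630 1815513
20 29048 82936 1732577
21 27721 84263 1648314
22 26373 85611 1562703
23 25003 86981 1475722
24 23611 88373 1387349
25 22197 89787 1297562
26 20760 91224 1206338
27 19301 92683 1113655
28 17818 94166 1019489
29 16311 95673 923816
30 14781 97203 826613
31 13225 98759 727854
32 11645 100339 627515
33 10040 101944 525571
34 8409 103575 421996
35 6751 105233 316763
36 5068 106916 209847
37 3357 108627 101220
38 1619 101220 0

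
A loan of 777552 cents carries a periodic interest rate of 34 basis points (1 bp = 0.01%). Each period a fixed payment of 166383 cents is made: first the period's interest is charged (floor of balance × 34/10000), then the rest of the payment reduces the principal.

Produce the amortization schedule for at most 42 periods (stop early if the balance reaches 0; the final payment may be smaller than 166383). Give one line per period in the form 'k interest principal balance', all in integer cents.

1. interest=⌊777552·34/10000⌋=2643; principal=166383-2643=163740; balance=777552-163740=613812
2. interest=⌊613812·34/10000⌋=2086; principal=166383-2086=164297; balance=613812-164297=449515
3. interest=⌊449515·34/10000⌋=1528; principal=166383-1528=164855; balance=449515-164855=284660
4. interest=⌊284660·34/10000⌋=967; principal=166383-967=165416; balance=284660-165416=119244
5. interest=⌊119244·34/10000⌋=405; principal=min(166383-405,119244)=119244; balance=119244-119244=0

1 2643 163740 613812
2 2086 164297 449515
3 1528 164855 284660
4 967 165416 119244
5 405 119244 0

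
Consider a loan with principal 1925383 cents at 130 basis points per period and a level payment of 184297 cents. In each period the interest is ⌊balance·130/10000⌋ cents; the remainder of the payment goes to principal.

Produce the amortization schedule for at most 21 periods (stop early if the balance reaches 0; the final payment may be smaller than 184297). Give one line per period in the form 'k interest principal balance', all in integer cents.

1. interest=⌊1925383·130/10000⌋=25029; principal=184297-25029=159268; balance=1925383-159268=1766115
2. interest=⌊1766115·130/10000⌋=22959; principal=184297-22959=161338; balance=1766115-161338=1604777
3. interest=⌊1604777·130/10000⌋=20862; principal=184297-20862=163435; balance=1604777-163435=1441342
4. interest=⌊1441342·130/10000⌋=18737; principal=184297-18737=165560; balance=1441342-165560=1275782
5. interest=⌊1275782·130/10000⌋=16585; principal=184297-16585=167712; balance=1275782-167712=1108070
6. interest=⌊1108070·130/10000⌋=14404; principal=184297-14404=169893; balance=1108070-169893=938177
7. interest=⌊938177·130/10000⌋=12196; principal=184297-12196=172101; balance=938177-172101=766076
8. interest=⌊766076·130/10000⌋=9958; principal=184297-9958=174339; balance=766076-174339=591737
9. interest=⌊591737·130/10000⌋=7692; principal=184297-7692=176605; balance=591737-176605=415132
10. interest=⌊415132·130/10000⌋=5396; principal=184297-5396=178901; balance=415132-178901=236231
11. interest=⌊236231·130/10000⌋=3071; principal=184297-3071=181226; balance=236231-181226=55005
12. interest=⌊55005·130/10000⌋=715; principal=min(184297-715,55005)=55005; balance=55005-55005=0

1 25029 159268 1766115
2 22959 161338 1604777
3 20862 163435 1441342
4 18737 165560 1275782
5 16585 167712 1108070
6 14404 169893 938177
7 12196 172101 766076
8 9958 174339 591737
9 7692 176605 415132
10 5396 178901 236231
11 3071 181226 55005
12 715 55005 0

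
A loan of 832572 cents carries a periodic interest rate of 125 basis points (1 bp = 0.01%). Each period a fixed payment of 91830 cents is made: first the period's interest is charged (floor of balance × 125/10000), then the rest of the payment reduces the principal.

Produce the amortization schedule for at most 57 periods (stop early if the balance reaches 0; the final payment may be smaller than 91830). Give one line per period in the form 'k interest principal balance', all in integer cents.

1. interest=⌊832572·125/10000⌋=10407; principal=91830-10407=81423; balance=832572-81423=751149
2. interest=⌊751149·125/10000⌋=9389; principal=91830-9389=82441; balance=751149-82441=668708
3. interest=⌊668708·125/10000⌋=8358; principal=91830-8358=83472; balance=668708-83472=585236
4. interest=⌊585236·125/10000⌋=7315; principal=91830-7315=84515; balance=585236-84515=500721
5. interest=⌊500721·125/10000⌋=6259; principal=91830-6259=85571; balance=500721-85571=415150
6. interest=⌊415150·125/10000⌋=5189; principal=91830-5189=86641; balance=415150-86641=328509
7. interest=⌊328509·125/10000⌋=4106; principal=91830-4106=87724; balance=328509-87724=240785
8. interest=⌊240785·125/10000⌋=3009; principal=91830-3009=88821; balance=240785-88821=151964
9. interest=⌊151964·125/10000⌋=1899; principal=91830-1899=89931; balance=151964-89931=62033
10. interest=⌊62033·125/10000⌋=775; principal=min(91830-775,62033)=62033; balance=62033-62033=0

1 10407 81423 751149
2 9389 82441 668708
3 8358 83472 585236
4 7315 84515 500721
5 6259 85571 415150
6 5189 86641 328509
7 4106 87724 240785
8 3009 88821 151964
9 1899 89931 62033
10 775 62033 0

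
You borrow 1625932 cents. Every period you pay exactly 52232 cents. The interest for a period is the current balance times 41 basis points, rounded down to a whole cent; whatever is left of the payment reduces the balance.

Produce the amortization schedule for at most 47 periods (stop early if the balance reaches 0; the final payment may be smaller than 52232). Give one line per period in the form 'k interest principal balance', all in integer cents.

1 6666 45566 1580366
2 6479 45753 1534613
3 6291 45941 1488672
4 6103 46129 1442543
5 5914 46318 1396225
6 5724 46508 1349717
7 5533 46699 1303018
8 5342 46890 1256128
9 5150 47082 1209046
10 4957 47275 1161771
11 4763 47469 1114302
12 4568 47664 1066638
13 4373 47859 1018779
14 4176 48056 970723
15 3979 48253 922470
16 3782 48450 874020
17 3583 48649 825371
18 3384 48848 776523
19 3183 49049 727474
20 2982 49250 678224
21 2780 49452 628772
22 2577 49655 579117
23 2374 49858 529259
24 2169 50063 479196
25 1964 50268 428928
26 1758 50474 378454
27 1551 50681 327773
28 1343 50889 276884
29 1135 51097 225787
30 925 51307 174480
31 715 51517 122963
32 504 51728 71235
33 292 51940 19295
34 79 19295 0

1. interest=⌊1625932·41/10000⌋=6666; principal=52232-6666=45566; balance=1625932-45566=1580366
2. interest=⌊1580366·41/10000⌋=6479; principal=52232-6479=45753; balance=1580366-45753=1534613
3. interest=⌊1534613·41/10000⌋=6291; principal=52232-6291=45941; balance=1534613-45941=1488672
4. interest=⌊1488672·41/10000⌋=6103; principal=52232-6103=46129; balance=1488672-46129=1442543
5. interest=⌊1442543·41/10000⌋=5914; principal=52232-5914=46318; balance=1442543-46318=1396225
6. interest=⌊1396225·41/10000⌋=5724; principal=52232-5724=46508; balance=1396225-46508=1349717
7. interest=⌊1349717·41/10000⌋=5533; principal=52232-5533=46699; balance=1349717-46699=1303018
8. interest=⌊1303018·41/10000⌋=5342; principal=52232-5342=46890; balance=1303018-46890=1256128
9. interest=⌊1256128·41/10000⌋=5150; principal=52232-5150=47082; balance=1256128-47082=1209046
10. interest=⌊1209046·41/10000⌋=4957; principal=52232-4957=47275; balance=1209046-47275=1161771
11. interest=⌊1161771·41/10000⌋=4763; principal=52232-4763=47469; balance=1161771-47469=1114302
12. interest=⌊1114302·41/10000⌋=4568; principal=52232-4568=47664; balance=1114302-47664=1066638
13. interest=⌊1066638·41/10000⌋=4373; principal=52232-4373=47859; balance=1066638-47859=1018779
14. interest=⌊1018779·41/10000⌋=4176; principal=52232-4176=48056; balance=1018779-48056=970723
15. interest=⌊970723·41/10000⌋=3979; principal=52232-3979=48253; balance=970723-48253=922470
16. interest=⌊922470·41/10000⌋=3782; principal=52232-3782=48450; balance=922470-48450=874020
17. interest=⌊874020·41/10000⌋=3583; principal=52232-3583=48649; balance=874020-48649=825371
18. interest=⌊825371·41/10000⌋=3384; principal=52232-3384=48848; balance=825371-48848=776523
19. interest=⌊776523·41/10000⌋=3183; principal=52232-3183=49049; balance=776523-49049=727474
20. interest=⌊727474·41/10000⌋=2982; principal=52232-2982=49250; balance=727474-49250=678224
21. interest=⌊678224·41/10000⌋=2780; principal=52232-2780=49452; balance=678224-49452=628772
22. interest=⌊628772·41/10000⌋=2577; principal=52232-2577=49655; balance=628772-49655=579117
23. interest=⌊579117·41/10000⌋=2374; principal=52232-2374=49858; balance=579117-49858=529259
24. interest=⌊529259·41/10000⌋=2169; principal=52232-2169=50063; balance=529259-50063=479196
25. interest=⌊479196·41/10000⌋=1964; principal=52232-1964=50268; balance=479196-50268=428928
26. interest=⌊428928·41/10000⌋=1758; principal=52232-1758=50474; balance=428928-50474=378454
27. interest=⌊378454·41/10000⌋=1551; principal=52232-1551=50681; balance=378454-50681=327773
28. interest=⌊327773·41/10000⌋=1343; principal=52232-1343=50889; balance=327773-50889=276884
29. interest=⌊276884·41/10000⌋=1135; principal=52232-1135=51097; balance=276884-51097=225787
30. interest=⌊225787·41/10000⌋=925; principal=52232-925=51307; balance=225787-51307=174480
31. interest=⌊174480·41/10000⌋=715; principal=52232-715=51517; balance=174480-51517=122963
32. interest=⌊122963·41/10000⌋=504; principal=52232-504=51728; balance=122963-51728=71235
33. interest=⌊71235·41/10000⌋=292; principal=52232-292=51940; balance=71235-51940=19295
34. interest=⌊19295·41/10000⌋=79; principal=min(52232-79,19295)=19295; balance=19295-19295=0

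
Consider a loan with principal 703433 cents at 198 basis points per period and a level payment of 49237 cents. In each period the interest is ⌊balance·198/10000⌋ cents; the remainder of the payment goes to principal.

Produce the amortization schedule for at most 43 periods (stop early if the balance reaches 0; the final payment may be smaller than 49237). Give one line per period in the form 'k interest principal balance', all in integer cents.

1. interest=⌊703433·198/10000⌋=13927; principal=49237-13927=35310; balance=703433-35310=668123
2. interest=⌊668123·198/10000⌋=13228; principal=49237-13228=36009; balance=668123-36009=632114
3. interest=⌊632114·198/10000⌋=12515; principal=49237-12515=36722; balance=632114-36722=595392
4. interest=⌊595392·198/10000⌋=11788; principal=49237-11788=37449; balance=595392-37449=557943
5. interest=⌊557943·198/10000⌋=11047; principal=49237-11047=38190; balance=557943-38190=519753
6. interest=⌊519753·198/10000⌋=10291; principal=49237-10291=38946; balance=519753-38946=480807
7. interest=⌊480807·198/10000⌋=9519; principal=49237-9519=39718; balance=480807-39718=441089
8. interest=⌊441089·198/10000⌋=8733; principal=49237-8733=40504; balance=441089-40504=400585
9. interest=⌊400585·198/10000⌋=7931; principal=49237-7931=41306; balance=400585-41306=359279
10. interest=⌊359279·198/10000⌋=7113; principal=49237-7113=42124; balance=359279-42124=317155
11. interest=⌊317155·198/10000⌋=6279; principal=49237-6279=42958; balance=317155-42958=274197
12. interest=⌊274197·198/10000⌋=5429; principal=49237-5429=43808; balance=274197-43808=230389
13. interest=⌊230389·198/10000⌋=4561; principal=49237-4561=44676; balance=230389-44676=185713
14. interest=⌊185713·198/10000⌋=3677; principal=49237-3677=45560; balance=185713-45560=140153
15. interest=⌊140153·198/10000⌋=2775; principal=49237-2775=46462; balance=140153-46462=93691
16. interest=⌊93691·198/10000⌋=1855; principal=49237-1855=47382; balance=93691-47382=46309
17. interest=⌊46309·198/10000⌋=916; principal=min(49237-916,46309)=46309; balance=46309-46309=0

1 13927 35310 668123
2 13228 36009 632114
3 12515 36722 595392
4 11788 37449 557943
5 11047 38190 519753
6 10291 38946 480807
7 9519 39718 441089
8 8733 40504 400585
9 7931 41306 359279
10 7113 42124 317155
11 6279 42958 274197
12 5429 43808 230389
13 4561 44676 185713
14 3677 45560 140153
15 2775 46462 93691
16 1855 47382 46309
17 916 46309 0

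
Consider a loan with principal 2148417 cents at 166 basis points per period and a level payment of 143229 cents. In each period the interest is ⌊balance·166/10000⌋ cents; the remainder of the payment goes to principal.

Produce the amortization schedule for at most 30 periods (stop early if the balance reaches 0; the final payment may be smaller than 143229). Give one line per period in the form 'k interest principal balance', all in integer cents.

1. interest=⌊2148417·166/10000⌋=35663; principal=143229-35663=107566; balance=2148417-107566=2040851
2. interest=⌊2040851·166/10000⌋=33878; principal=143229-33878=109351; balance=2040851-109351=1931500
3. interest=⌊1931500·166/10000⌋=32062; principal=143229-32062=111167; balance=1931500-111167=1820333
4. interest=⌊1820333·166/10000⌋=30217; principal=143229-30217=113012; balance=1820333-113012=1707321
5. interest=⌊1707321·166/10000⌋=28341; principal=143229-28341=114888; balance=1707321-114888=1592433
6. interest=⌊1592433·166/10000⌋=26434; principal=143229-26434=116795; balance=1592433-116795=1475638
7. interest=⌊1475638·166/10000⌋=24495; principal=143229-24495=118734; balance=1475638-118734=1356904
8. interest=⌊1356904·166/10000⌋=22524; principal=143229-22524=120705; balance=1356904-120705=1236199
9. interest=⌊1236199·166/10000⌋=20520; principal=143229-20520=122709; balance=1236199-122709=1113490
10. interest=⌊1113490·166/10000⌋=18483; principal=143229-18483=124746; balance=1113490-124746=988744
11. interest=⌊988744·166/10000⌋=16413; principal=143229-16413=126816; balance=988744-126816=861928
12. interest=⌊861928·166/10000⌋=14308; principal=143229-14308=128921; balance=861928-128921=733007
13. interest=⌊733007·166/10000⌋=12167; principal=143229-12167=131062; balance=733007-131062=601945
14. interest=⌊601945·166/10000⌋=9992; principal=143229-9992=133237; balance=601945-133237=468708
15. interest=⌊468708·166/10000⌋=7780; principal=143229-7780=135449; balance=468708-135449=333259
16. interest=⌊333259·166/10000⌋=5532; principal=143229-5532=137697; balance=333259-137697=195562
17. interest=⌊195562·166/10000⌋=3246; principal=143229-3246=139983; balance=195562-139983=55579
18. interest=⌊55579·166/10000⌋=922; principal=min(143229-922,55579)=55579; balance=55579-55579=0

1 35663 107566 2040851
2 33878 109351 1931500
3 32062 111167 1820333
4 30217 113012 1707321
5 28341 114888 1592433
6 26434 116795 1475638
7 24495 118734 1356904
8 22524 120705 1236199
9 20520 122709 1113490
10 18483 124746 988744
11 16413 126816 861928
12 14308 128921 733007
13 12167 131062 601945
14 9992 133237 468708
15 7780 135449 333259
16 5532 137697 195562
17 3246 139983 55579
18 922 55579 0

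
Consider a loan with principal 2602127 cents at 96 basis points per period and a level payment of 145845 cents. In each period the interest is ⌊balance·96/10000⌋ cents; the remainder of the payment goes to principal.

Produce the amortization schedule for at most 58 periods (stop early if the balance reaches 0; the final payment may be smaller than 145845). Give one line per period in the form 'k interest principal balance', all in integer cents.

1 24980 120865 2481262
2 23820 122025 2359237
3 22648 123197 2236040
4 21465 124380 2111660
5 20271 125574 1986086
6 19066 126779 1859307
7 17849 127996 1731311
8 16620 129225 1602086
9 15380 130465 1471621
10 14127 131718 1339903
11 12863 132982 1206921
12 11586 134259 1072662
13 10297 135548 937114
14 8996 136849 800265
15 7682 138163 662102
16 6356 139489 522613
17 5017 140828 381785
18 3665 142180 239605
19 2300 143545 96060
20 922 96060 0

1. interest=⌊2602127·96/10000⌋=24980; principal=145845-24980=120865; balance=2602127-120865=2481262
2. interest=⌊2481262·96/10000⌋=23820; principal=145845-23820=122025; balance=2481262-122025=2359237
3. interest=⌊2359237·96/10000⌋=22648; principal=145845-22648=123197; balance=2359237-123197=2236040
4. interest=⌊2236040·96/10000⌋=21465; principal=145845-21465=124380; balance=2236040-124380=2111660
5. interest=⌊2111660·96/10000⌋=20271; principal=145845-20271=125574; balance=2111660-125574=1986086
6. interest=⌊1986086·96/10000⌋=19066; principal=145845-19066=126779; balance=1986086-126779=1859307
7. interest=⌊1859307·96/10000⌋=17849; principal=145845-17849=127996; balance=1859307-127996=1731311
8. interest=⌊1731311·96/10000⌋=16620; principal=145845-16620=129225; balance=1731311-129225=1602086
9. interest=⌊1602086·96/10000⌋=15380; principal=145845-15380=130465; balance=1602086-130465=1471621
10. interest=⌊1471621·96/10000⌋=14127; principal=145845-14127=131718; balance=1471621-131718=1339903
11. interest=⌊1339903·96/10000⌋=12863; principal=145845-12863=132982; balance=1339903-132982=1206921
12. interest=⌊1206921·96/10000⌋=11586; principal=145845-11586=134259; balance=1206921-134259=1072662
13. interest=⌊1072662·96/10000⌋=10297; principal=145845-10297=135548; balance=1072662-135548=937114
14. interest=⌊937114·96/10000⌋=8996; principal=145845-8996=136849; balance=937114-136849=800265
15. interest=⌊800265·96/10000⌋=7682; principal=145845-7682=138163; balance=800265-138163=662102
16. interest=⌊662102·96/10000⌋=6356; principal=145845-6356=139489; balance=662102-139489=522613
17. interest=⌊522613·96/10000⌋=5017; principal=145845-5017=140828; balance=522613-140828=381785
18. interest=⌊381785·96/10000⌋=3665; principal=145845-3665=142180; balance=381785-142180=239605
19. interest=⌊239605·96/10000⌋=2300; principal=145845-2300=143545; balance=239605-143545=96060
20. interest=⌊96060·96/10000⌋=922; principal=min(145845-922,96060)=96060; balance=96060-96060=0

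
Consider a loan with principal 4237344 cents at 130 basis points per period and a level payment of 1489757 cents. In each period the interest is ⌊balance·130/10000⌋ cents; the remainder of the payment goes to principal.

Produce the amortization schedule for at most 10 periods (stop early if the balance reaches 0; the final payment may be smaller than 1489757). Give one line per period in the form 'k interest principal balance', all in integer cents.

1 55085 1434672 2802672
2 36434 1453323 1349349
3 17541 1349349 0

1. interest=⌊4237344·130/10000⌋=55085; principal=1489757-55085=1434672; balance=4237344-1434672=2802672
2. interest=⌊2802672·130/10000⌋=36434; principal=1489757-36434=1453323; balance=2802672-1453323=1349349
3. interest=⌊1349349·130/10000⌋=17541; principal=min(1489757-17541,1349349)=1349349; balance=1349349-1349349=0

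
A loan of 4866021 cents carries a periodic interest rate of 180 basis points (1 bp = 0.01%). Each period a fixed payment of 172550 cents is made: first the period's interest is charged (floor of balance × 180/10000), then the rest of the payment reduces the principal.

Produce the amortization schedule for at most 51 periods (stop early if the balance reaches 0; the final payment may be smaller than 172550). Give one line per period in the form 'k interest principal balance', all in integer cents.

1 87588 84962 4781059
2 86059 86491 4694568
3 84502 88048 4606520
4 82917 89633 4516887
5 81303 91247 4425640
6 79661 92889 4332751
7 77989 94561 4238190
8 76287 96263 4141927
9 74554 97996 4043931
10 72790 99760 3944171
11 70995 101555 3842616
12 69167 103383 3739233
13 67306 105244 3633989
14 65411 107139 3526850
15 63483 109067 3417783
16 61520 111030 3306753
17 59521 113029 3193724
18 57487 115063 3078661
19 55415 117135 2961526
20 53307 119243 2842283
21 51161 121389 2720894
22 48976 123574 2597320
23 46751 125799 2471521
24 44487 128063 2343458
25 42182 130368 2213090
26 39835 132715 2080375
27 37446 135104 1945271
28 35014 137536 1807735
29 32539 140011 1667724
30 30019 142531 1525193
31 27453 145097 1380096
32 24841 147709 1232387
33 22182 150368 1082019
34 19476 153074 928945
35 16721 155829 773116
36 13916 158634 614482
37 11060 161490 452992
38 8153 164397 288595
39 5194 167356 121239
40 2182 121239 0

1. interest=⌊4866021·180/10000⌋=87588; principal=172550-87588=84962; balance=4866021-84962=4781059
2. interest=⌊4781059·180/10000⌋=86059; principal=172550-86059=86491; balance=4781059-86491=4694568
3. interest=⌊4694568·180/10000⌋=84502; principal=172550-84502=88048; balance=4694568-88048=4606520
4. interest=⌊4606520·180/10000⌋=82917; principal=172550-82917=89633; balance=4606520-89633=4516887
5. interest=⌊4516887·180/10000⌋=81303; principal=172550-81303=91247; balance=4516887-91247=4425640
6. interest=⌊4425640·180/10000⌋=79661; principal=172550-79661=92889; balance=4425640-92889=4332751
7. interest=⌊4332751·180/10000⌋=77989; principal=172550-77989=94561; balance=4332751-94561=4238190
8. interest=⌊4238190·180/10000⌋=76287; principal=172550-76287=96263; balance=4238190-96263=4141927
9. interest=⌊4141927·180/10000⌋=74554; principal=172550-74554=97996; balance=4141927-97996=4043931
10. interest=⌊4043931·180/10000⌋=72790; principal=172550-72790=99760; balance=4043931-99760=3944171
11. interest=⌊3944171·180/10000⌋=70995; principal=172550-70995=101555; balance=3944171-101555=3842616
12. interest=⌊3842616·180/10000⌋=69167; principal=172550-69167=103383; balance=3842616-103383=3739233
13. interest=⌊3739233·180/10000⌋=67306; principal=172550-67306=105244; balance=3739233-105244=3633989
14. interest=⌊3633989·180/10000⌋=65411; principal=172550-65411=107139; balance=3633989-107139=3526850
15. interest=⌊3526850·180/10000⌋=63483; principal=172550-63483=109067; balance=3526850-109067=3417783
16. interest=⌊3417783·180/10000⌋=61520; principal=172550-61520=111030; balance=3417783-111030=3306753
17. interest=⌊3306753·180/10000⌋=59521; principal=172550-59521=113029; balance=3306753-113029=3193724
18. interest=⌊3193724·180/10000⌋=57487; principal=172550-57487=115063; balance=3193724-115063=3078661
19. interest=⌊3078661·180/10000⌋=55415; principal=172550-55415=117135; balance=3078661-117135=2961526
20. interest=⌊2961526·180/10000⌋=53307; principal=172550-53307=119243; balance=2961526-119243=2842283
21. interest=⌊2842283·180/10000⌋=51161; principal=172550-51161=121389; balance=2842283-121389=2720894
22. interest=⌊2720894·180/10000⌋=48976; principal=172550-48976=123574; balance=2720894-123574=2597320
23. interest=⌊2597320·180/10000⌋=46751; principal=172550-46751=125799; balance=2597320-125799=2471521
24. interest=⌊2471521·180/10000⌋=44487; principal=172550-44487=128063; balance=2471521-128063=2343458
25. interest=⌊2343458·180/10000⌋=42182; principal=172550-42182=130368; balance=2343458-130368=2213090
26. interest=⌊2213090·180/10000⌋=39835; principal=172550-39835=132715; balance=2213090-132715=2080375
27. interest=⌊2080375·180/10000⌋=37446; principal=172550-37446=135104; balance=2080375-135104=1945271
28. interest=⌊1945271·180/10000⌋=35014; principal=172550-35014=137536; balance=1945271-137536=1807735
29. interest=⌊1807735·180/10000⌋=32539; principal=172550-32539=140011; balance=1807735-140011=1667724
30. interest=⌊1667724·180/10000⌋=30019; principal=172550-30019=142531; balance=1667724-142531=1525193
31. interest=⌊1525193·180/10000⌋=27453; principal=172550-27453=145097; balance=1525193-145097=1380096
32. interest=⌊1380096·180/10000⌋=24841; principal=172550-24841=147709; balance=1380096-147709=1232387
33. interest=⌊1232387·180/10000⌋=22182; principal=172550-22182=150368; balance=1232387-150368=1082019
34. interest=⌊1082019·180/10000⌋=19476; principal=172550-19476=153074; balance=1082019-153074=928945
35. interest=⌊928945·180/10000⌋=16721; principal=172550-16721=155829; balance=928945-155829=773116
36. interest=⌊773116·180/10000⌋=13916; principal=172550-13916=158634; balance=773116-158634=614482
37. interest=⌊614482·180/10000⌋=11060; principal=172550-11060=161490; balance=614482-161490=452992
38. interest=⌊452992·180/10000⌋=8153; principal=172550-8153=164397; balance=452992-164397=288595
39. interest=⌊288595·180/10000⌋=5194; principal=172550-5194=167356; balance=288595-167356=121239
40. interest=⌊121239·180/10000⌋=2182; principal=min(172550-2182,121239)=121239; balance=121239-121239=0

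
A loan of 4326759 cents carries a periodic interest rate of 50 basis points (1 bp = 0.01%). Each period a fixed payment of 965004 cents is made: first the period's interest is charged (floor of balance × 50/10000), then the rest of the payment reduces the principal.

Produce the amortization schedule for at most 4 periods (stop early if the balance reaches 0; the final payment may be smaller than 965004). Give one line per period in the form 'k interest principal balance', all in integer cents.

1. interest=⌊4326759·50/10000⌋=21633; principal=965004-21633=943371; balance=4326759-943371=3383388
2. interest=⌊3383388·50/10000⌋=16916; principal=965004-16916=948088; balance=3383388-948088=2435300
3. interest=⌊2435300·50/10000⌋=12176; principal=965004-12176=952828; balance=2435300-952828=1482472
4. interest=⌊1482472·50/10000⌋=7412; principal=965004-7412=957592; balance=1482472-957592=524880

1 21633 943371 3383388
2 16916 948088 2435300
3 12176 952828 1482472
4 7412 957592 524880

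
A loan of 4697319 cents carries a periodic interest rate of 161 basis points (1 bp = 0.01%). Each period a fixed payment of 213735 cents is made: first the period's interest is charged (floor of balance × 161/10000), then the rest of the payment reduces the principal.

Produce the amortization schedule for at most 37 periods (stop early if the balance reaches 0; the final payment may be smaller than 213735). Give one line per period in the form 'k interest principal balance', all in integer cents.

1 75626 138109 4559210
2 73403 140332 4418878
3 71143 142592 4276286
4 68848 144887 4131399
5 66515 147220 3984179
6 64145 149590 3834589
7 61736 151999 3682590
8 59289 154446 3528144
9 56803 156932 3371212
10 54276 159459 3211753
11 51709 162026 3049727
12 49100 164635 2885092
13 46449 167286 2717806
14 43756 169979 2547827
15 41020 172715 2375112
16 38239 175496 2199616
17 35413 178322 2021294
18 32542 181193 1840101
19 29625 184110 1655991
20 26661 187074 1468917
21 23649 190086 1278831
22 20589 193146 1085685
23 17479 196256 889429
24 14319 199416 690013
25 11109 202626 487387
26 7846 205889 281498
27 4532 209203 72295
28 1163 72295 0

1. interest=⌊4697319·161/10000⌋=75626; principal=213735-75626=138109; balance=4697319-138109=4559210
2. interest=⌊4559210·161/10000⌋=73403; principal=213735-73403=140332; balance=4559210-140332=4418878
3. interest=⌊4418878·161/10000⌋=71143; principal=213735-71143=142592; balance=4418878-142592=4276286
4. interest=⌊4276286·161/10000⌋=68848; principal=213735-68848=144887; balance=4276286-144887=4131399
5. interest=⌊4131399·161/10000⌋=66515; principal=213735-66515=147220; balance=4131399-147220=3984179
6. interest=⌊3984179·161/10000⌋=64145; principal=213735-64145=149590; balance=3984179-149590=3834589
7. interest=⌊3834589·161/10000⌋=61736; principal=213735-61736=151999; balance=3834589-151999=3682590
8. interest=⌊3682590·161/10000⌋=59289; principal=213735-59289=154446; balance=3682590-154446=3528144
9. interest=⌊3528144·161/10000⌋=56803; principal=213735-56803=156932; balance=3528144-156932=3371212
10. interest=⌊3371212·161/10000⌋=54276; principal=213735-54276=159459; balance=3371212-159459=3211753
11. interest=⌊3211753·161/10000⌋=51709; principal=213735-51709=162026; balance=3211753-162026=3049727
12. interest=⌊3049727·161/10000⌋=49100; principal=213735-49100=164635; balance=3049727-164635=2885092
13. interest=⌊2885092·161/10000⌋=46449; principal=213735-46449=167286; balance=2885092-167286=2717806
14. interest=⌊2717806·161/10000⌋=43756; principal=213735-43756=169979; balance=2717806-169979=2547827
15. interest=⌊2547827·161/10000⌋=41020; principal=213735-41020=172715; balance=2547827-172715=2375112
16. interest=⌊2375112·161/10000⌋=38239; principal=213735-38239=175496; balance=2375112-175496=2199616
17. interest=⌊2199616·161/10000⌋=35413; principal=213735-35413=178322; balance=2199616-178322=2021294
18. interest=⌊2021294·161/10000⌋=32542; principal=213735-32542=181193; balance=2021294-181193=1840101
19. interest=⌊1840101·161/10000⌋=29625; principal=213735-29625=184110; balance=1840101-184110=1655991
20. interest=⌊1655991·161/10000⌋=26661; principal=213735-26661=187074; balance=1655991-187074=1468917
21. interest=⌊1468917·161/10000⌋=23649; principal=213735-23649=190086; balance=1468917-190086=1278831
22. interest=⌊1278831·161/10000⌋=20589; principal=213735-20589=193146; balance=1278831-193146=1085685
23. interest=⌊1085685·161/10000⌋=17479; principal=213735-17479=196256; balance=1085685-196256=889429
24. interest=⌊889429·161/10000⌋=14319; principal=213735-14319=199416; balance=889429-199416=690013
25. interest=⌊690013·161/10000⌋=11109; principal=213735-11109=202626; balance=690013-202626=487387
26. interest=⌊487387·161/10000⌋=7846; principal=213735-7846=205889; balance=487387-205889=281498
27. interest=⌊281498·161/10000⌋=4532; principal=213735-4532=209203; balance=281498-209203=72295
28. interest=⌊72295·161/10000⌋=1163; principal=min(213735-1163,72295)=72295; balance=72295-72295=0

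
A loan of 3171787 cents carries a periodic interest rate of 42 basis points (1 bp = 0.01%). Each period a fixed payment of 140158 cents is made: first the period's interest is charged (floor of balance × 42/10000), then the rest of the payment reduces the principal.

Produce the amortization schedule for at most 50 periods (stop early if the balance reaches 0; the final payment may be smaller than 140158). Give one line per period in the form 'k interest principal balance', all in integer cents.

1. interest=⌊3171787·42/10000⌋=13321; principal=140158-13321=126837; balance=3171787-126837=3044950
2. interest=⌊3044950·42/10000⌋=12788; principal=140158-12788=127370; balance=3044950-127370=2917580
3. interest=⌊2917580·42/10000⌋=12253; principal=140158-12253=127905; balance=2917580-127905=2789675
4. interest=⌊2789675·42/10000⌋=11716; principal=140158-11716=128442; balance=2789675-128442=2661233
5. interest=⌊2661233·42/10000⌋=11177; principal=140158-11177=128981; balance=2661233-128981=2532252
6. interest=⌊2532252·42/10000⌋=10635; principal=140158-10635=129523; balance=2532252-129523=2402729
7. interest=⌊2402729·42/10000⌋=10091; principal=140158-10091=130067; balance=2402729-130067=2272662
8. interest=⌊2272662·42/10000⌋=9545; principal=140158-9545=130613; balance=2272662-130613=2142049
9. interest=⌊2142049·42/10000⌋=8996; principal=140158-8996=131162; balance=2142049-131162=2010887
10. interest=⌊2010887·42/10000⌋=8445; principal=140158-8445=131713; balance=2010887-131713=1879174
11. interest=⌊1879174·42/10000⌋=7892; principal=140158-7892=132266; balance=1879174-132266=1746908
12. interest=⌊1746908·42/10000⌋=7337; principal=140158-7337=132821; balance=1746908-132821=1614087
13. interest=⌊1614087·42/10000⌋=6779; principal=140158-6779=133379; balance=1614087-133379=1480708
14. interest=⌊1480708·42/10000⌋=6218; principal=140158-6218=133940; balance=1480708-133940=1346768
15. interest=⌊1346768·42/10000⌋=5656; principal=140158-5656=134502; balance=1346768-134502=1212266
16. interest=⌊1212266·42/10000⌋=5091; principal=140158-5091=135067; balance=1212266-135067=1077199
17. interest=⌊1077199·42/10000⌋=4524; principal=140158-4524=135634; balance=1077199-135634=941565
18. interest=⌊941565·42/10000⌋=3954; principal=140158-3954=136204; balance=941565-136204=805361
19. interest=⌊805361·42/10000⌋=3382; principal=140158-3382=136776; balance=805361-136776=668585
20. interest=⌊668585·42/10000⌋=2808; principal=140158-2808=137350; balance=668585-137350=531235
21. interest=⌊531235·42/10000⌋=2231; principal=140158-2231=137927; balance=531235-137927=393308
22. interest=⌊393308·42/10000⌋=1651; principal=140158-1651=138507; balance=393308-138507=254801
23. interest=⌊254801·42/10000⌋=1070; principal=140158-1070=139088; balance=254801-139088=115713
24. interest=⌊115713·42/10000⌋=485; principal=min(140158-485,115713)=115713; balance=115713-115713=0

1 13321 126837 3044950
2 12788 127370 2917580
3 12253 127905 2789675
4 11716 128442 2661233
5 11177 128981 2532252
6 10635 129523 2402729
7 10091 130067 2272662
8 9545 130613 2142049
9 8996 131162 2010887
10 8445 131713 1879174
11 7892 132266 1746908
12 7337 132821 1614087
13 6779 133379 1480708
14 6218 133940 1346768
15 5656 134502 1212266
16 5091 135067 1077199
17 4524 135634 941565
18 3954 136204 805361
19 3382 136776 668585
20 2808 137350 531235
21 2231 137927 393308
22 1651 138507 254801
23 1070 139088 115713
24 485 115713 0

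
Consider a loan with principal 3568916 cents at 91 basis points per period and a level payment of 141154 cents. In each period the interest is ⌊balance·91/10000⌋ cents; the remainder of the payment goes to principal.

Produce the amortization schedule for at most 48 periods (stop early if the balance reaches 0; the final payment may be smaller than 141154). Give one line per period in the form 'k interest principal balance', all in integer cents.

1. interest=⌊3568916·91/10000⌋=32477; principal=141154-32477=108677; balance=3568916-108677=3460239
2. interest=⌊3460239·91/10000⌋=31488; principal=141154-31488=109666; balance=3460239-109666=3350573
3. interest=⌊3350573·91/10000⌋=30490; principal=141154-30490=110664; balance=3350573-110664=3239909
4. interest=⌊3239909·91/10000⌋=29483; principal=141154-29483=111671; balance=3239909-111671=3128238
5. interest=⌊3128238·91/10000⌋=28466; principal=141154-28466=112688; balance=3128238-112688=3015550
6. interest=⌊3015550·91/10000⌋=27441; principal=141154-27441=113713; balance=3015550-113713=2901837
7. interest=⌊2901837·91/10000⌋=26406; principal=141154-26406=114748; balance=2901837-114748=2787089
8. interest=⌊2787089·91/10000⌋=25362; principal=141154-25362=115792; balance=2787089-115792=2671297
9. interest=⌊2671297·91/10000⌋=24308; principal=141154-24308=116846; balance=2671297-116846=2554451
10. interest=⌊2554451·91/10000⌋=23245; principal=141154-23245=117909; balance=2554451-117909=2436542
11. interest=⌊2436542·91/10000⌋=22172; principal=141154-22172=118982; balance=2436542-118982=2317560
12. interest=⌊2317560·91/10000⌋=21089; principal=141154-21089=120065; balance=2317560-120065=2197495
13. interest=⌊2197495·91/10000⌋=19997; principal=141154-19997=121157; balance=2197495-121157=2076338
14. interest=⌊2076338·91/10000⌋=18894; principal=141154-18894=122260; balance=2076338-122260=1954078
15. interest=⌊1954078·91/10000⌋=17782; principal=141154-17782=123372; balance=1954078-123372=1830706
16. interest=⌊1830706·91/10000⌋=16659; principal=141154-16659=124495; balance=1830706-124495=1706211
17. interest=⌊1706211·91/10000⌋=15526; principal=141154-15526=125628; balance=1706211-125628=1580583
18. interest=⌊1580583·91/10000⌋=14383; principal=141154-14383=126771; balance=1580583-126771=1453812
19. interest=⌊1453812·91/10000⌋=13229; principal=141154-13229=127925; balance=1453812-127925=1325887
20. interest=⌊1325887·91/10000⌋=12065; principal=141154-12065=129089; balance=1325887-129089=1196798
21. interest=⌊1196798·91/10000⌋=10890; principal=141154-10890=130264; balance=1196798-130264=1066534
22. interest=⌊1066534·91/10000⌋=9705; principal=141154-9705=131449; balance=1066534-131449=935085
23. interest=⌊935085·91/10000⌋=8509; principal=141154-8509=132645; balance=935085-132645=802440
24. interest=⌊802440·91/10000⌋=7302; principal=141154-7302=133852; balance=802440-133852=668588
25. interest=⌊668588·91/10000⌋=6084; principal=141154-6084=135070; balance=668588-135070=533518
26. interest=⌊533518·91/10000⌋=4855; principal=141154-4855=136299; balance=533518-136299=397219
27. interest=⌊397219·91/10000⌋=3614; principal=141154-3614=137540; balance=397219-137540=259679
28. interest=⌊259679·91/10000⌋=2363; principal=141154-2363=138791; balance=259679-138791=120888
29. interest=⌊120888·91/10000⌋=1100; principal=min(141154-1100,120888)=120888; balance=120888-120888=0

1 32477 108677 3460239
2 31488 109666 3350573
3 30490 110664 3239909
4 29483 111671 3128238
5 28466 112688 3015550
6 27441 113713 2901837
7 26406 114748 2787089
8 25362 115792 2671297
9 24308 116846 2554451
10 23245 117909 2436542
11 22172 118982 2317560
12 21089 120065 2197495
13 19997 121157 2076338
14 18894 122260 1954078
15 17782 123372 1830706
16 16659 124495 1706211
17 15526 125628 1580583
18 14383 126771 1453812
19 13229 127925 1325887
20 12065 129089 1196798
21 10890 130264 1066534
22 9705 131449 935085
23 8509 132645 802440
24 7302 133852 668588
25 6084 135070 533518
26 4855 136299 397219
27 3614 137540 259679
28 2363 138791 120888
29 1100 120888 0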